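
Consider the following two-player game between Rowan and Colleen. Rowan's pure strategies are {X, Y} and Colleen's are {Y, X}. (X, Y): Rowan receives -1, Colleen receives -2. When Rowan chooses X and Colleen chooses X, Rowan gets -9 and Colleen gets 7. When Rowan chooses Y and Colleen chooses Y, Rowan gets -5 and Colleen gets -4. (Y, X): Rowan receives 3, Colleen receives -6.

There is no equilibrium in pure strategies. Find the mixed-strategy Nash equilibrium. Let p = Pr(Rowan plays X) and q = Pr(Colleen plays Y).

p = 2/11, q = 3/4

In a mixed equilibrium Colleen is indifferent between Y and X; this condition fixes p.
  Colleen's expected payoff from Y: p·(-2) + (1−p)·(-4) = 2p - 4
  Colleen's expected payoff from X: p·7 + (1−p)·(-6) = 13p - 6
  2p - 4 = 13p - 6  ⇒  -11p = -2  ⇒  p = 2/11.
Rowan's indifference between X and Y determines Colleen's mixing probability q:
  Rowan's payoff to X: q·(-1) + (1−q)·(-9) = 8q - 9
  Rowan's payoff to Y: q·(-5) + (1−q)·3 = -8q + 3
  8q - 9 = -8q + 3  ⇒  16q = 12  ⇒  q = 3/4.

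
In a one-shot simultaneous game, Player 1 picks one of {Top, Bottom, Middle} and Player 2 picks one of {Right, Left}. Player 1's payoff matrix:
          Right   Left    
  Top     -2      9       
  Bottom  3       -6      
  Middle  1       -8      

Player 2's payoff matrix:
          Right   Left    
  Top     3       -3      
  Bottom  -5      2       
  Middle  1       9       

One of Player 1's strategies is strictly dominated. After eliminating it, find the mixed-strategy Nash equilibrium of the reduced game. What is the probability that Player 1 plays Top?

Player 1's strategy Middle is strictly dominated by Bottom: 3 > 1 and -6 > -8. Eliminate Middle.
Player 2's indifference between Right and Left determines Player 1's mixing probability p:
  Player 2's payoff to Right: p·3 + (1−p)·(-5) = 8p - 5
  Player 2's payoff to Left: p·(-3) + (1−p)·2 = -5p + 2
  8p - 5 = -5p + 2  ⇒  13p = 7  ⇒  p = 7/13.

p = 7/13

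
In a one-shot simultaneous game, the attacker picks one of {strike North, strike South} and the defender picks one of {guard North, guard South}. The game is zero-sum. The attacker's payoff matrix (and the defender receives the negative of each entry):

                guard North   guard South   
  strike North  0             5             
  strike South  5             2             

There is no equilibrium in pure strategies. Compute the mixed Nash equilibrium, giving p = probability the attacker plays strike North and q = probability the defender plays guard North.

p = 3/8, q = 3/8

Set the defender's expected payoff from guard North equal to that from guard South:
  the defender's payoff to guard North: p·0 + (1−p)·(-5) = 5p - 5
  the defender's payoff to guard South: p·(-5) + (1−p)·(-2) = -3p - 2
  5p - 5 = -3p - 2  ⇒  8p = 3  ⇒  p = 3/8.
Set the attacker's expected payoff from strike North equal to that from strike South:
  the attacker's payoff from strike North: q·0 + (1−q)·5 = -5q + 5
  the attacker's payoff from strike South: q·5 + (1−q)·2 = 3q + 2
  -5q + 5 = 3q + 2  ⇒  -8q = -3  ⇒  q = 3/8.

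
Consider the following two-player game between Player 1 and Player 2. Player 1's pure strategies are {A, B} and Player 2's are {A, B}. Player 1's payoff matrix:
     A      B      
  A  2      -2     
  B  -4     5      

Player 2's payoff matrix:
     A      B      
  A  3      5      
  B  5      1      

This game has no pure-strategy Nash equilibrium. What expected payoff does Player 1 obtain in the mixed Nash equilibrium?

Player 2's mix must leave Player 1 indifferent between A and B.
  Player 1's payoff to A: q·2 + (1−q)·(-2) = 4q - 2
  Player 1's payoff to B: q·(-4) + (1−q)·5 = -9q + 5
  4q - 2 = -9q + 5  ⇒  13q = 7  ⇒  q = 7/13.
At equilibrium Player 1 is indifferent across rows, so Player 1's payoff equals the payoff from A: (7/13)·2 + (6/13)·(-2) = 2/13.

2/13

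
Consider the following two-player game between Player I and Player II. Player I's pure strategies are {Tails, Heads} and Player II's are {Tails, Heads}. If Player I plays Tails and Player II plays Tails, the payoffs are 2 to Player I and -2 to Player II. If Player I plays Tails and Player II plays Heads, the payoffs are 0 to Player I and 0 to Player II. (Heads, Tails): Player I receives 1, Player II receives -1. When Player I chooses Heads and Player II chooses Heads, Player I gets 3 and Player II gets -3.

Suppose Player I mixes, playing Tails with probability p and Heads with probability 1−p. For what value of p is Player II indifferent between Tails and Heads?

Player I's mix must leave Player II indifferent between Tails and Heads.
  Player II's expected payoff from Tails: p·(-2) + (1−p)·(-1) = -p - 1
  Player II's expected payoff from Heads: p·0 + (1−p)·(-3) = 3p - 3
  -p - 1 = 3p - 3  ⇒  -4p = -2  ⇒  p = 1/2.

p = 1/2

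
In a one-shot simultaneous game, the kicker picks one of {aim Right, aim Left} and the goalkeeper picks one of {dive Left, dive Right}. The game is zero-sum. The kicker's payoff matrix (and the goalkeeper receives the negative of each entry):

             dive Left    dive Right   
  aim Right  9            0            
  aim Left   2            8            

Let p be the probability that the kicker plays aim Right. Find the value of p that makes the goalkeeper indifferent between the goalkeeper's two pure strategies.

p = 2/5

In a mixed equilibrium the goalkeeper is indifferent between dive Left and dive Right; this condition fixes p.
  the goalkeeper's expected payoff from dive Left: p·(-9) + (1−p)·(-2) = -7p - 2
  the goalkeeper's expected payoff from dive Right: p·0 + (1−p)·(-8) = 8p - 8
  -7p - 2 = 8p - 8  ⇒  -15p = -6  ⇒  p = 2/5.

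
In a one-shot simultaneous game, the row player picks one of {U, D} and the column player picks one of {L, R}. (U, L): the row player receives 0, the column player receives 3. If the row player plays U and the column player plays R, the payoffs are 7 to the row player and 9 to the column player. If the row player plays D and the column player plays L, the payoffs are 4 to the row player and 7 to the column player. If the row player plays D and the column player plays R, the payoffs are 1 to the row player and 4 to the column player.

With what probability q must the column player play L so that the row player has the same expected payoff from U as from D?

The column player's mix must leave the row player indifferent between U and D.
  the row player's payoff from U: q·0 + (1−q)·7 = -7q + 7
  the row player's payoff from D: q·4 + (1−q)·1 = 3q + 1
  -7q + 7 = 3q + 1  ⇒  -10q = -6  ⇒  q = 3/5.

q = 3/5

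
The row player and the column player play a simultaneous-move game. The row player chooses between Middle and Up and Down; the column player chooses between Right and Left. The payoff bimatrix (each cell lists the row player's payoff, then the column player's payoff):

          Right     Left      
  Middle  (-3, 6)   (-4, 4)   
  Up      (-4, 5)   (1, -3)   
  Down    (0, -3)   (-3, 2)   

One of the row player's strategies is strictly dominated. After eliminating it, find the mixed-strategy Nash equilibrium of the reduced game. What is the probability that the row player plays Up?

The row player's strategy Middle is strictly dominated by Down: 0 > -3 and -3 > -4. Eliminate Middle.
For the column player to be willing to mix, the column player must be indifferent between Right and Left, which pins down the row player's mix.
  the column player's payoff to Right: p·5 + (1−p)·(-3) = 8p - 3
  the column player's payoff to Left: p·(-3) + (1−p)·2 = -5p + 2
  8p - 3 = -5p + 2  ⇒  13p = 5  ⇒  p = 5/13.

p = 5/13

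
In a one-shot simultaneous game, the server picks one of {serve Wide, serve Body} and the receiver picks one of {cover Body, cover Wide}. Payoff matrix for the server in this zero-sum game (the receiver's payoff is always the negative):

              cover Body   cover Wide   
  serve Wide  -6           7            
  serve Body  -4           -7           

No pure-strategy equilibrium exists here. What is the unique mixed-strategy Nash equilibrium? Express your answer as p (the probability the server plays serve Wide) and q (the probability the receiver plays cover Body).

p = 3/16, q = 7/8

For the receiver to be willing to mix, the receiver must be indifferent between cover Body and cover Wide, which pins down the server's mix.
  the receiver's payoff to cover Body: p·6 + (1−p)·4 = 2p + 4
  the receiver's payoff to cover Wide: p·(-7) + (1−p)·7 = -14p + 7
  2p + 4 = -14p + 7  ⇒  16p = 3  ⇒  p = 3/16.
Set the server's expected payoff from serve Wide equal to that from serve Body:
  the server's payoff to serve Wide: q·(-6) + (1−q)·7 = -13q + 7
  the server's payoff to serve Body: q·(-4) + (1−q)·(-7) = 3q - 7
  -13q + 7 = 3q - 7  ⇒  -16q = -14  ⇒  q = 7/8.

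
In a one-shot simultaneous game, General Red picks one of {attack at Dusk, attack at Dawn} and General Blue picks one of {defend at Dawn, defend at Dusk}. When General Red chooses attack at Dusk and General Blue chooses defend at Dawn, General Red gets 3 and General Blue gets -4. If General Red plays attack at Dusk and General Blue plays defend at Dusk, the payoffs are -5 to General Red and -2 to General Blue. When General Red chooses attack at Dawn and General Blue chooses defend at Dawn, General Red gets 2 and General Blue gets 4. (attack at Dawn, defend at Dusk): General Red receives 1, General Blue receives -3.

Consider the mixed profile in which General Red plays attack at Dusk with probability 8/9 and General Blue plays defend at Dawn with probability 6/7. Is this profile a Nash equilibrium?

No

Given General Red's mix p = 8/9, General Blue's payoff from defend at Dawn is -28/9 but from defend at Dusk is -19/9. General Blue strictly prefers defend at Dusk, so General Blue would not mix.
So the proposed profile is not a Nash equilibrium.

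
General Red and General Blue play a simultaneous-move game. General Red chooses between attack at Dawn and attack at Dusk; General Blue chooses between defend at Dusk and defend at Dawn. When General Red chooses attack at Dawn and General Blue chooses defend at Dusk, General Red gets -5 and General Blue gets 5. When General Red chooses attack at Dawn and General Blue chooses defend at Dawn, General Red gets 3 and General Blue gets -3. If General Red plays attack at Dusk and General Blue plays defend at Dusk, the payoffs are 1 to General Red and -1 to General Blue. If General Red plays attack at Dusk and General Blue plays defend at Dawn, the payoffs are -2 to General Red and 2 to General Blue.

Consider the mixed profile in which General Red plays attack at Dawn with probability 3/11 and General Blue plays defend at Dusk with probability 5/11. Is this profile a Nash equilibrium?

Yes

Check General Blue's indifference given General Red's mix p = 3/11:
  payoff from defend at Dusk = 7/11; payoff from defend at Dawn = 7/11 — equal.
Check General Red's indifference given General Blue's mix q = 5/11:
  payoff from attack at Dawn = -7/11; payoff from attack at Dusk = -7/11 — equal.
Both players are indifferent, so neither can profitably deviate.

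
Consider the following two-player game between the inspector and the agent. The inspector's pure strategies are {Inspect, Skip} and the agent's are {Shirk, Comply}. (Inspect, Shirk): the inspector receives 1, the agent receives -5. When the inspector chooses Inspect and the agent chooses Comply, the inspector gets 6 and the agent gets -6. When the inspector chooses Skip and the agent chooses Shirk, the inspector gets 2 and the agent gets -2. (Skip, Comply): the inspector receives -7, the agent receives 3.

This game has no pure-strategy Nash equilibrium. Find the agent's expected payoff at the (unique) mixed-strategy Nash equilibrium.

The agent's indifference between Shirk and Comply determines the inspector's mixing probability p:
  the agent's payoff to Shirk: p·(-5) + (1−p)·(-2) = -3p - 2
  the agent's payoff to Comply: p·(-6) + (1−p)·3 = -9p + 3
  -3p - 2 = -9p + 3  ⇒  6p = 5  ⇒  p = 5/6.
At equilibrium the agent is indifferent across columns, so the agent's payoff equals the payoff from Shirk: (5/6)·(-5) + (1/6)·(-2) = -9/2.

-9/2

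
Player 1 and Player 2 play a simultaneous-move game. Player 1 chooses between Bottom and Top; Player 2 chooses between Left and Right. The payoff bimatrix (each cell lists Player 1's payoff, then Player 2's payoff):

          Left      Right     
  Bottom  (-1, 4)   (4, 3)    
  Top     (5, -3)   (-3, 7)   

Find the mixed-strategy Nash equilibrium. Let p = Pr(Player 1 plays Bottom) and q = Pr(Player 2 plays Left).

Player 2's indifference between Left and Right determines Player 1's mixing probability p:
  Player 2's payoff to Left: p·4 + (1−p)·(-3) = 7p - 3
  Player 2's payoff to Right: p·3 + (1−p)·7 = -4p + 7
  7p - 3 = -4p + 7  ⇒  11p = 10  ⇒  p = 10/11.
Player 2's mix must leave Player 1 indifferent between Bottom and Top.
  Player 1's payoff from Bottom: q·(-1) + (1−q)·4 = -5q + 4
  Player 1's payoff from Top: q·5 + (1−q)·(-3) = 8q - 3
  -5q + 4 = 8q - 3  ⇒  -13q = -7  ⇒  q = 7/13.

p = 10/11, q = 7/13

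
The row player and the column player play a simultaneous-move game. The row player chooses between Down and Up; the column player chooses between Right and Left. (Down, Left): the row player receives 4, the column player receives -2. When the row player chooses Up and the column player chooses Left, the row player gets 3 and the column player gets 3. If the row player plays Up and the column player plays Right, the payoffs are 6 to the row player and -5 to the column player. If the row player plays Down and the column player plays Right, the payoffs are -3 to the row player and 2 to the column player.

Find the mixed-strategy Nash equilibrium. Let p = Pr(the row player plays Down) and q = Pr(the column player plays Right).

For the column player to be willing to mix, the column player must be indifferent between Right and Left, which pins down the row player's mix.
  the column player's payoff to Right: p·2 + (1−p)·(-5) = 7p - 5
  the column player's payoff to Left: p·(-2) + (1−p)·3 = -5p + 3
  7p - 5 = -5p + 3  ⇒  12p = 8  ⇒  p = 2/3.
For the row player to be willing to mix, the row player must be indifferent between Down and Up, which pins down the column player's mix.
  the row player's payoff from Down: q·(-3) + (1−q)·4 = -7q + 4
  the row player's payoff from Up: q·6 + (1−q)·3 = 3q + 3
  -7q + 4 = 3q + 3  ⇒  -10q = -1  ⇒  q = 1/10.

p = 2/3, q = 1/10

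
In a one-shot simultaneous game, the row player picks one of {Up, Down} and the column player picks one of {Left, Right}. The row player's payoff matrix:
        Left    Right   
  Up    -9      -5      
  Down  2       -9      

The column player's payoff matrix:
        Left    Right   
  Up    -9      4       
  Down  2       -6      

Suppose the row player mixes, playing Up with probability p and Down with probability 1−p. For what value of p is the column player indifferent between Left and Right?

Set the column player's expected payoff from Left equal to that from Right:
  the column player's payoff from Left: p·(-9) + (1−p)·2 = -11p + 2
  the column player's payoff from Right: p·4 + (1−p)·(-6) = 10p - 6
  -11p + 2 = 10p - 6  ⇒  -21p = -8  ⇒  p = 8/21.

p = 8/21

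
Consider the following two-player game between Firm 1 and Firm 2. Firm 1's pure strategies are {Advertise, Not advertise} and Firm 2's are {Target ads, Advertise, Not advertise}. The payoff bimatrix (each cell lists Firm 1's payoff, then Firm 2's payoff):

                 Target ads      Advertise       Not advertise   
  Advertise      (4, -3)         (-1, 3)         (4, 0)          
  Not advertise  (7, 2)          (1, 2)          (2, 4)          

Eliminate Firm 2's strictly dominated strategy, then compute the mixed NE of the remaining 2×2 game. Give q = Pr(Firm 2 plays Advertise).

Firm 2's strategy Target ads is strictly dominated by Not advertise: 0 > -3 and 4 > 2. Eliminate Target ads.
In a mixed equilibrium Firm 1 is indifferent between Advertise and Not advertise; this condition fixes q.
  Firm 1's payoff to Advertise: q·(-1) + (1−q)·4 = -5q + 4
  Firm 1's payoff to Not advertise: q·1 + (1−q)·2 = -q + 2
  -5q + 4 = -q + 2  ⇒  -4q = -2  ⇒  q = 1/2.

q = 1/2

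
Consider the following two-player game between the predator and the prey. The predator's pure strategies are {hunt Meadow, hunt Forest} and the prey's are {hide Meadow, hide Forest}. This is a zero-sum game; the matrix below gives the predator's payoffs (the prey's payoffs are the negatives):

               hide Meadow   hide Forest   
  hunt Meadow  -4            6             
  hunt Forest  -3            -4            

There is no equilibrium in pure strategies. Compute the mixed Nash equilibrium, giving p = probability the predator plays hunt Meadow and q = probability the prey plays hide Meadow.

The predator's mix must leave the prey indifferent between hide Meadow and hide Forest.
  the prey's payoff from hide Meadow: p·4 + (1−p)·3 = p + 3
  the prey's payoff from hide Forest: p·(-6) + (1−p)·4 = -10p + 4
  p + 3 = -10p + 4  ⇒  11p = 1  ⇒  p = 1/11.
The prey's mix must leave the predator indifferent between hunt Meadow and hunt Forest.
  the predator's payoff to hunt Meadow: q·(-4) + (1−q)·6 = -10q + 6
  the predator's payoff to hunt Forest: q·(-3) + (1−q)·(-4) = q - 4
  -10q + 6 = q - 4  ⇒  -11q = -10  ⇒  q = 10/11.

p = 1/11, q = 10/11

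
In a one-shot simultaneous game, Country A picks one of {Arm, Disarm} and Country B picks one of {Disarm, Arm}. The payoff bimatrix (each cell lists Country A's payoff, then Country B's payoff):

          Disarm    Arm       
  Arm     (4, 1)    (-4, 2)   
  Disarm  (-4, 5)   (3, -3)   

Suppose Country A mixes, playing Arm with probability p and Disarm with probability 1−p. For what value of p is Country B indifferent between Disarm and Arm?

p = 8/9

Country A's mix must leave Country B indifferent between Disarm and Arm.
  Country B's expected payoff from Disarm: p·1 + (1−p)·5 = -4p + 5
  Country B's expected payoff from Arm: p·2 + (1−p)·(-3) = 5p - 3
  -4p + 5 = 5p - 3  ⇒  -9p = -8  ⇒  p = 8/9.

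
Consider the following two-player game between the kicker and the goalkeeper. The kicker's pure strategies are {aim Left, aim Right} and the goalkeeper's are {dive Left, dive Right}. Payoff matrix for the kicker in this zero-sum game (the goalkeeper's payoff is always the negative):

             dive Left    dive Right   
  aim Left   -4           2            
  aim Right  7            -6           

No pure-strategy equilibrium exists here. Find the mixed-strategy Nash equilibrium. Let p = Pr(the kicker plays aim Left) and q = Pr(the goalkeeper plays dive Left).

Set the goalkeeper's expected payoff from dive Left equal to that from dive Right:
  the goalkeeper's payoff to dive Left: p·4 + (1−p)·(-7) = 11p - 7
  the goalkeeper's payoff to dive Right: p·(-2) + (1−p)·6 = -8p + 6
  11p - 7 = -8p + 6  ⇒  19p = 13  ⇒  p = 13/19.
For the kicker to be willing to mix, the kicker must be indifferent between aim Left and aim Right, which pins down the goalkeeper's mix.
  the kicker's payoff to aim Left: q·(-4) + (1−q)·2 = -6q + 2
  the kicker's payoff to aim Right: q·7 + (1−q)·(-6) = 13q - 6
  -6q + 2 = 13q - 6  ⇒  -19q = -8  ⇒  q = 8/19.

p = 13/19, q = 8/19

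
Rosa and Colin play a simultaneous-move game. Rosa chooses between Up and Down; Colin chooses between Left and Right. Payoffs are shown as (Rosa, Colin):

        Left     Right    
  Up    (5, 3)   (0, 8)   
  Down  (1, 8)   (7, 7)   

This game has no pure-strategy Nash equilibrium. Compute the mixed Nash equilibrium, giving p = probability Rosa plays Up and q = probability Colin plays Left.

In a mixed equilibrium Colin is indifferent between Left and Right; this condition fixes p.
  Colin's expected payoff from Left: p·3 + (1−p)·8 = -5p + 8
  Colin's expected payoff from Right: p·8 + (1−p)·7 = p + 7
  -5p + 8 = p + 7  ⇒  -6p = -1  ⇒  p = 1/6.
For Rosa to be willing to mix, Rosa must be indifferent between Up and Down, which pins down Colin's mix.
  Rosa's expected payoff from Up: q·5 + (1−q)·0 = 5q
  Rosa's expected payoff from Down: q·1 + (1−q)·7 = -6q + 7
  5q = -6q + 7  ⇒  11q = 7  ⇒  q = 7/11.

p = 1/6, q = 7/11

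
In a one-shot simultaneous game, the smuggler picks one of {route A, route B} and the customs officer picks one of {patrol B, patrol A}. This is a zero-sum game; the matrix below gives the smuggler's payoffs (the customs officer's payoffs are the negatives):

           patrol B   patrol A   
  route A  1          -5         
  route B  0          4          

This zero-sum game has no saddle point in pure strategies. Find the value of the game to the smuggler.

For the smuggler to be willing to mix, the smuggler must be indifferent between route A and route B, which pins down the customs officer's mix.
  the smuggler's payoff from route A: q·1 + (1−q)·(-5) = 6q - 5
  the smuggler's payoff from route B: q·0 + (1−q)·4 = -4q + 4
  6q - 5 = -4q + 4  ⇒  10q = 9  ⇒  q = 9/10.
The value is the smuggler's expected payoff against this mix (using route A): (9/10)·1 + (1/10)·(-5) = 2/5.

v = 2/5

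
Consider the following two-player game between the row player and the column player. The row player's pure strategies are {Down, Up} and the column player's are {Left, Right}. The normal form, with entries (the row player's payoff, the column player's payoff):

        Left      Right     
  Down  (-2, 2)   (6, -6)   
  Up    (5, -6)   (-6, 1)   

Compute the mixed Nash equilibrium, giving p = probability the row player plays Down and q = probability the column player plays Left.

The row player's mix must leave the column player indifferent between Left and Right.
  the column player's payoff to Left: p·2 + (1−p)·(-6) = 8p - 6
  the column player's payoff to Right: p·(-6) + (1−p)·1 = -7p + 1
  8p - 6 = -7p + 1  ⇒  15p = 7  ⇒  p = 7/15.
For the row player to be willing to mix, the row player must be indifferent between Down and Up, which pins down the column player's mix.
  the row player's payoff to Down: q·(-2) + (1−q)·6 = -8q + 6
  the row player's payoff to Up: q·5 + (1−q)·(-6) = 11q - 6
  -8q + 6 = 11q - 6  ⇒  -19q = -12  ⇒  q = 12/19.

p = 7/15, q = 12/19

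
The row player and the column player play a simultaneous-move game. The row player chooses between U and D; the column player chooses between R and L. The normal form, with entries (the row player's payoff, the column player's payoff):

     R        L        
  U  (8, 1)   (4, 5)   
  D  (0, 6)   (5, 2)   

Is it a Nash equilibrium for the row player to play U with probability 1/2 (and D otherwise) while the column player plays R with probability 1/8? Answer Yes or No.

Given the column player's mix q = 1/8, the row player's payoff from U is 9/2 but from D is 35/8. The row player strictly prefers U, so the row player would not mix.
So the proposed profile is not a Nash equilibrium.

No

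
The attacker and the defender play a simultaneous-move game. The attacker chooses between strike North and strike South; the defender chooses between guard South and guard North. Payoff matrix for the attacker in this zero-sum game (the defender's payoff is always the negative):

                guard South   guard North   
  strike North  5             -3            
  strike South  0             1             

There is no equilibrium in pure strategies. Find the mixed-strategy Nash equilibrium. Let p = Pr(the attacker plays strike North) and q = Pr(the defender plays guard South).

The defender's indifference between guard South and guard North determines the attacker's mixing probability p:
  the defender's payoff to guard South: p·(-5) + (1−p)·0 = -5p
  the defender's payoff to guard North: p·3 + (1−p)·(-1) = 4p - 1
  -5p = 4p - 1  ⇒  -9p = -1  ⇒  p = 1/9.
For the attacker to be willing to mix, the attacker must be indifferent between strike North and strike South, which pins down the defender's mix.
  the attacker's payoff from strike North: q·5 + (1−q)·(-3) = 8q - 3
  the attacker's payoff from strike South: q·0 + (1−q)·1 = -q + 1
  8q - 3 = -q + 1  ⇒  9q = 4  ⇒  q = 4/9.

p = 1/9, q = 4/9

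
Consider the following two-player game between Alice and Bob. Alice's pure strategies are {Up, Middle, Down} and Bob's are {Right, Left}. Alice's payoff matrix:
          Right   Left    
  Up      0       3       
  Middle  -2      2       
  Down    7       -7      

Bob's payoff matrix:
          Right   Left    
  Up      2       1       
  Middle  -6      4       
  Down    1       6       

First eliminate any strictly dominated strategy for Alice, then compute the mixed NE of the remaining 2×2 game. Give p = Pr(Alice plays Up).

p = 5/6

Alice's strategy Middle is strictly dominated by Up: 0 > -2 and 3 > 2. Eliminate Middle.
Alice's mix must leave Bob indifferent between Right and Left.
  Bob's payoff from Right: p·2 + (1−p)·1 = p + 1
  Bob's payoff from Left: p·1 + (1−p)·6 = -5p + 6
  p + 1 = -5p + 6  ⇒  6p = 5  ⇒  p = 5/6.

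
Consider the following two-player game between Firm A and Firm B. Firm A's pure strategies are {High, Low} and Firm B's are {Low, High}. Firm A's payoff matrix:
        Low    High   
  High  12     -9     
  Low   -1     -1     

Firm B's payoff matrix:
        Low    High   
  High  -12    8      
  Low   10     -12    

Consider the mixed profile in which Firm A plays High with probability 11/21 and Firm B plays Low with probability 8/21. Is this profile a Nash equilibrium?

Check Firm B's indifference given Firm A's mix p = 11/21:
  payoff from Low = -32/21; payoff from High = -32/21 — equal.
Check Firm A's indifference given Firm B's mix q = 8/21:
  payoff from High = -1; payoff from Low = -1 — equal.
Both players are indifferent, so neither can profitably deviate.

Yes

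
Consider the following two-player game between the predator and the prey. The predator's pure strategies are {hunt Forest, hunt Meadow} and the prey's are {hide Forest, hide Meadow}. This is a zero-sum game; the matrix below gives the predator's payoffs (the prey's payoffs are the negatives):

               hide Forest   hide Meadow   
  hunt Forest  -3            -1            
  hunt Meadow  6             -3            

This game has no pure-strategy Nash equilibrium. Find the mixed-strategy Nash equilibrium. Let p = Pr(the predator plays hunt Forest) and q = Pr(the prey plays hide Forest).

p = 9/11, q = 2/11

Set the prey's expected payoff from hide Forest equal to that from hide Meadow:
  the prey's payoff to hide Forest: p·3 + (1−p)·(-6) = 9p - 6
  the prey's payoff to hide Meadow: p·1 + (1−p)·3 = -2p + 3
  9p - 6 = -2p + 3  ⇒  11p = 9  ⇒  p = 9/11.
Set the predator's expected payoff from hunt Forest equal to that from hunt Meadow:
  the predator's expected payoff from hunt Forest: q·(-3) + (1−q)·(-1) = -2q - 1
  the predator's expected payoff from hunt Meadow: q·6 + (1−q)·(-3) = 9q - 3
  -2q - 1 = 9q - 3  ⇒  -11q = -2  ⇒  q = 2/11.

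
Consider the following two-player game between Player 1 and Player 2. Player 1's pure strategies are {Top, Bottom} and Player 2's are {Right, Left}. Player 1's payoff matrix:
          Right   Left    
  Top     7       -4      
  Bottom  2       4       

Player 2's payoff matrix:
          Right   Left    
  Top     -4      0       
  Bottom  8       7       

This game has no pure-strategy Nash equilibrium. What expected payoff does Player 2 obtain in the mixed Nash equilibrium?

28/5

Player 1's mix must leave Player 2 indifferent between Right and Left.
  Player 2's payoff to Right: p·(-4) + (1−p)·8 = -12p + 8
  Player 2's payoff to Left: p·0 + (1−p)·7 = -7p + 7
  -12p + 8 = -7p + 7  ⇒  -5p = -1  ⇒  p = 1/5.
At equilibrium Player 2 is indifferent across columns, so Player 2's payoff equals the payoff from Right: (1/5)·(-4) + (4/5)·8 = 28/5.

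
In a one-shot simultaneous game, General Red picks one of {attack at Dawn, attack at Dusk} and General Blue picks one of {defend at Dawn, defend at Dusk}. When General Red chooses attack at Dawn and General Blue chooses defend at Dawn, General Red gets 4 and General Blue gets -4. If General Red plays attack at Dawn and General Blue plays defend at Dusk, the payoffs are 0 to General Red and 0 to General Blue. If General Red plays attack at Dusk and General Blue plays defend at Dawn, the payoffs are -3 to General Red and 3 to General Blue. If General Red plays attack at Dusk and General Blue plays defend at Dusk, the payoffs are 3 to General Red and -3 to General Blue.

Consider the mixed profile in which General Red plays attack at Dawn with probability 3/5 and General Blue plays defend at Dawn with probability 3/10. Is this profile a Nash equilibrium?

Yes

Check General Blue's indifference given General Red's mix p = 3/5:
  payoff from defend at Dawn = -6/5; payoff from defend at Dusk = -6/5 — equal.
Check General Red's indifference given General Blue's mix q = 3/10:
  payoff from attack at Dawn = 6/5; payoff from attack at Dusk = 6/5 — equal.
Both players are indifferent, so neither can profitably deviate.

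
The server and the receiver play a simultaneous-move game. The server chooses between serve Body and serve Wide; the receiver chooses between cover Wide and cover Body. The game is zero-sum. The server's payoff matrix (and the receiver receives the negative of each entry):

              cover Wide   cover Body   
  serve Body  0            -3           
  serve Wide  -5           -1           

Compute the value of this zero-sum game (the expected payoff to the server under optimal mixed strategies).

The receiver's mix must leave the server indifferent between serve Body and serve Wide.
  the server's payoff from serve Body: q·0 + (1−q)·(-3) = 3q - 3
  the server's payoff from serve Wide: q·(-5) + (1−q)·(-1) = -4q - 1
  3q - 3 = -4q - 1  ⇒  7q = 2  ⇒  q = 2/7.
The value is the server's expected payoff against this mix (using serve Body): (2/7)·0 + (5/7)·(-3) = -15/7.

v = -15/7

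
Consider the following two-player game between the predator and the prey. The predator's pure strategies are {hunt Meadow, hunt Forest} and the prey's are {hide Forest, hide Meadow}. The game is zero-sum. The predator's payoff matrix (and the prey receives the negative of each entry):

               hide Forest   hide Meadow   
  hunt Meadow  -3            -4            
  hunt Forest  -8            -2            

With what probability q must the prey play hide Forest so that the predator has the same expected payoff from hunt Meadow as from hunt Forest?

Set the predator's expected payoff from hunt Meadow equal to that from hunt Forest:
  the predator's expected payoff from hunt Meadow: q·(-3) + (1−q)·(-4) = q - 4
  the predator's expected payoff from hunt Forest: q·(-8) + (1−q)·(-2) = -6q - 2
  q - 4 = -6q - 2  ⇒  7q = 2  ⇒  q = 2/7.

q = 2/7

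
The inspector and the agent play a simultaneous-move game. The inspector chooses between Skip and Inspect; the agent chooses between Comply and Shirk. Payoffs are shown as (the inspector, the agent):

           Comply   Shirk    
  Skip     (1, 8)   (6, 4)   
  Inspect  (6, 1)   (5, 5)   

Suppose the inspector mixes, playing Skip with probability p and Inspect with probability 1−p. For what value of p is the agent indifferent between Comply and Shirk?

In a mixed equilibrium the agent is indifferent between Comply and Shirk; this condition fixes p.
  the agent's payoff to Comply: p·8 + (1−p)·1 = 7p + 1
  the agent's payoff to Shirk: p·4 + (1−p)·5 = -p + 5
  7p + 1 = -p + 5  ⇒  8p = 4  ⇒  p = 1/2.

p = 1/2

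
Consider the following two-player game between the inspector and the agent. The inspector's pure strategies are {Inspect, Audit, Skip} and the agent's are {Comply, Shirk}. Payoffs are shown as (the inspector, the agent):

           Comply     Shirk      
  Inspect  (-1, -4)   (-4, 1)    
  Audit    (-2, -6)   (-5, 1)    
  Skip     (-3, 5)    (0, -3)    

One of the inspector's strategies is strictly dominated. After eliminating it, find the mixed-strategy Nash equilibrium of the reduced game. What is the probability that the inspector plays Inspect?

p = 8/13

The inspector's strategy Audit is strictly dominated by Inspect: -1 > -2 and -4 > -5. Eliminate Audit.
The agent's indifference between Comply and Shirk determines the inspector's mixing probability p:
  the agent's payoff from Comply: p·(-4) + (1−p)·5 = -9p + 5
  the agent's payoff from Shirk: p·1 + (1−p)·(-3) = 4p - 3
  -9p + 5 = 4p - 3  ⇒  -13p = -8  ⇒  p = 8/13.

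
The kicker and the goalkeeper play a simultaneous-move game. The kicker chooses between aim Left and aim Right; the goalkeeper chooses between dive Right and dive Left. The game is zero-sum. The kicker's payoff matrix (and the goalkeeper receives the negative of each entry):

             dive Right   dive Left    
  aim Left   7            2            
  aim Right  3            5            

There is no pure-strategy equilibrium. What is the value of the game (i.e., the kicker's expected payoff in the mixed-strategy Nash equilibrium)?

For the kicker to be willing to mix, the kicker must be indifferent between aim Left and aim Right, which pins down the goalkeeper's mix.
  the kicker's expected payoff from aim Left: q·7 + (1−q)·2 = 5q + 2
  the kicker's expected payoff from aim Right: q·3 + (1−q)·5 = -2q + 5
  5q + 2 = -2q + 5  ⇒  7q = 3  ⇒  q = 3/7.
The value is the kicker's expected payoff against this mix (using aim Left): (3/7)·7 + (4/7)·2 = 29/7.

v = 29/7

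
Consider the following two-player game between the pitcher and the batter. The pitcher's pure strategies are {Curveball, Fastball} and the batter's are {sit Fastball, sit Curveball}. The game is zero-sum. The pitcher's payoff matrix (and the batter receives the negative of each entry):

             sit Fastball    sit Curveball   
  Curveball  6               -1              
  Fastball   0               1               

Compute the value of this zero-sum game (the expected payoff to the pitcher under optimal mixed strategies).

Set the pitcher's expected payoff from Curveball equal to that from Fastball:
  the pitcher's expected payoff from Curveball: q·6 + (1−q)·(-1) = 7q - 1
  the pitcher's expected payoff from Fastball: q·0 + (1−q)·1 = -q + 1
  7q - 1 = -q + 1  ⇒  8q = 2  ⇒  q = 1/4.
The value is the pitcher's expected payoff against this mix (using Curveball): (1/4)·6 + (3/4)·(-1) = 3/4.

v = 3/4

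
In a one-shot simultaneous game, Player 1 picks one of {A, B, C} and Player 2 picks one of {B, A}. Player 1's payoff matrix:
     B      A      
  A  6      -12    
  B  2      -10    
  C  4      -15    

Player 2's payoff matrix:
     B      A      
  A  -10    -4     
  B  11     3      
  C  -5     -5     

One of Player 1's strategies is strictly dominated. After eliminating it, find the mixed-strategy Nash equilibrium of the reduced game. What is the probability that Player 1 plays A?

p = 4/7

Player 1's strategy C is strictly dominated by A: 6 > 4 and -12 > -15. Eliminate C.
Set Player 2's expected payoff from B equal to that from A:
  Player 2's payoff from B: p·(-10) + (1−p)·11 = -21p + 11
  Player 2's payoff from A: p·(-4) + (1−p)·3 = -7p + 3
  -21p + 11 = -7p + 3  ⇒  -14p = -8  ⇒  p = 4/7.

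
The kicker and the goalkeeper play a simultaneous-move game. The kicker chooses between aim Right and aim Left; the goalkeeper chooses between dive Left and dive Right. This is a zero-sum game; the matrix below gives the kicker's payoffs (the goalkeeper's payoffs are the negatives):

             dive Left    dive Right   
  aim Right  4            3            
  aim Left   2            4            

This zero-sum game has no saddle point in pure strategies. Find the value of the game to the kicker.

v = 10/3

For the kicker to be willing to mix, the kicker must be indifferent between aim Right and aim Left, which pins down the goalkeeper's mix.
  the kicker's payoff from aim Right: q·4 + (1−q)·3 = q + 3
  the kicker's payoff from aim Left: q·2 + (1−q)·4 = -2q + 4
  q + 3 = -2q + 4  ⇒  3q = 1  ⇒  q = 1/3.
The value is the kicker's expected payoff against this mix (using aim Right): (1/3)·4 + (2/3)·3 = 10/3.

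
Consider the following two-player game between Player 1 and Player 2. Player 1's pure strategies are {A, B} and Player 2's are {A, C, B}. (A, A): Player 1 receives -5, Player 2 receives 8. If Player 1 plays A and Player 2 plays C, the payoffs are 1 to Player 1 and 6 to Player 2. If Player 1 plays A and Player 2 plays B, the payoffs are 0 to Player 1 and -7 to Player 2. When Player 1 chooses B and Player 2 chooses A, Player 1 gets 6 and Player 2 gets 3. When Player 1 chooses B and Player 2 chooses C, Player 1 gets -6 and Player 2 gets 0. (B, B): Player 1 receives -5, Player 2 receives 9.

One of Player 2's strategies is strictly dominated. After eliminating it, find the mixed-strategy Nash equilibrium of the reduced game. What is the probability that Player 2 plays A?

q = 5/16

Player 2's strategy C is strictly dominated by A: 8 > 6 and 3 > 0. Eliminate C.
In a mixed equilibrium Player 1 is indifferent between A and B; this condition fixes q.
  Player 1's payoff to A: q·(-5) + (1−q)·0 = -5q
  Player 1's payoff to B: q·6 + (1−q)·(-5) = 11q - 5
  -5q = 11q - 5  ⇒  -16q = -5  ⇒  q = 5/16.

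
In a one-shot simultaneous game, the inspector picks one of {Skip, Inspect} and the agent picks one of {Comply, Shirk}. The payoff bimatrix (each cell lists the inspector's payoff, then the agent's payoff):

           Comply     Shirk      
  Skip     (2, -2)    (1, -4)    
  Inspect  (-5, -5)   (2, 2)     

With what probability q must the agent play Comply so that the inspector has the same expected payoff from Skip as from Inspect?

q = 1/8

Set the inspector's expected payoff from Skip equal to that from Inspect:
  the inspector's payoff to Skip: q·2 + (1−q)·1 = q + 1
  the inspector's payoff to Inspect: q·(-5) + (1−q)·2 = -7q + 2
  q + 1 = -7q + 2  ⇒  8q = 1  ⇒  q = 1/8.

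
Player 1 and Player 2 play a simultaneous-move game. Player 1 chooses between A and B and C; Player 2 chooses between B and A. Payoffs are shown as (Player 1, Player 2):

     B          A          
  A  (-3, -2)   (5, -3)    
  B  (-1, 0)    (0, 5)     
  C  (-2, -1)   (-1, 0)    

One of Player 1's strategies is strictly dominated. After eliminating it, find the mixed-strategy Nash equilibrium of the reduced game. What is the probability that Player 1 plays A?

Player 1's strategy C is strictly dominated by B: -1 > -2 and 0 > -1. Eliminate C.
In a mixed equilibrium Player 2 is indifferent between B and A; this condition fixes p.
  Player 2's payoff from B: p·(-2) + (1−p)·0 = -2p
  Player 2's payoff from A: p·(-3) + (1−p)·5 = -8p + 5
  -2p = -8p + 5  ⇒  6p = 5  ⇒  p = 5/6.

p = 5/6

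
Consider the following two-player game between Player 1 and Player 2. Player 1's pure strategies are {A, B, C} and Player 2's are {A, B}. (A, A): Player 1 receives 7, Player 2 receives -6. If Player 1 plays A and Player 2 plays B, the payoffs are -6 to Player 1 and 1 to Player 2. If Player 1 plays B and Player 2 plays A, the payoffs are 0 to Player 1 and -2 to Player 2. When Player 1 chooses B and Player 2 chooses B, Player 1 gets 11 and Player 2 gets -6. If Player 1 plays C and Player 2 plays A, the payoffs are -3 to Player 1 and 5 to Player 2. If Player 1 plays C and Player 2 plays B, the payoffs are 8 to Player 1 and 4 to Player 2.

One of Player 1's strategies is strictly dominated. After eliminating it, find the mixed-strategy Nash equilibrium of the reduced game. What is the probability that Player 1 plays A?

Player 1's strategy C is strictly dominated by B: 0 > -3 and 11 > 8. Eliminate C.
Set Player 2's expected payoff from A equal to that from B:
  Player 2's payoff to A: p·(-6) + (1−p)·(-2) = -4p - 2
  Player 2's payoff to B: p·1 + (1−p)·(-6) = 7p - 6
  -4p - 2 = 7p - 6  ⇒  -11p = -4  ⇒  p = 4/11.

p = 4/11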